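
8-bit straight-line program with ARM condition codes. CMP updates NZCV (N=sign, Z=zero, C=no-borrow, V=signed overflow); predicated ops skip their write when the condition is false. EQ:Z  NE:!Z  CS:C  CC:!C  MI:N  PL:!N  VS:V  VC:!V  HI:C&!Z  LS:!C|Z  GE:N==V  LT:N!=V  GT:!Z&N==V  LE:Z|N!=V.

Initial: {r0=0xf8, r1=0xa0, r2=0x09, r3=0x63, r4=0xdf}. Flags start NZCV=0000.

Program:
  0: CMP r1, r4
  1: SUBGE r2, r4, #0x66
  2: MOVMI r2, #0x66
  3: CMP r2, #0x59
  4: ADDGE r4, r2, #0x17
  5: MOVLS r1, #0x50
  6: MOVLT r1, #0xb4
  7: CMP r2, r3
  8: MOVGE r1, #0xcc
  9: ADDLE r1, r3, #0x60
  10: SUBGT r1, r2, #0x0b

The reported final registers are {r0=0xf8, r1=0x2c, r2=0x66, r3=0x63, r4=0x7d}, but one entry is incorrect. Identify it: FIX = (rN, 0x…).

FIX = (r1, 0x5b)

0: ✓ CMP  NZCV=1000
1: · SUBGE
2: ✓ MOVMI  r2←0x66
3: ✓ CMP  NZCV=0010
4: ✓ ADDGE  r4←0x7d
5: · MOVLS
6: · MOVLT
7: ✓ CMP  NZCV=0010
8: ✓ MOVGE  r1←0xcc
9: · ADDLE
10: ✓ SUBGT  r1←0x5b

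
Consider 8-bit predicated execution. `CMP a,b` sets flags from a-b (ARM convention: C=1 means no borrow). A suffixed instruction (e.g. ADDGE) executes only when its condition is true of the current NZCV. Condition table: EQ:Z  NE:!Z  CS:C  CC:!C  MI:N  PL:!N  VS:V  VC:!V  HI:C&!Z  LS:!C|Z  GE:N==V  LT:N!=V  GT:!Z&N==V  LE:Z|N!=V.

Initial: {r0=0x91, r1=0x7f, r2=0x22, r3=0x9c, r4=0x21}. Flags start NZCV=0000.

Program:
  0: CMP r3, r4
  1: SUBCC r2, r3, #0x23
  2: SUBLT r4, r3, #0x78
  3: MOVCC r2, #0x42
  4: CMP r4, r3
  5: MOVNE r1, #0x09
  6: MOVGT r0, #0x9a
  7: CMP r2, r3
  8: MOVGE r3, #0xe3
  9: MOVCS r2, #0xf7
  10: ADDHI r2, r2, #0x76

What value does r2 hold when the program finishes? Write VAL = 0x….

VAL = 0x22

[0] flags=0011 → (cmp)
[1] flags=0011 CC?F → skip
[2] flags=0011 LT?T → r4=0x24
[3] flags=0011 CC?F → skip
[4] flags=1001 → (cmp)
[5] flags=1001 NE?T → r1=0x09
[6] flags=1001 GT?T → r0=0x9a
[7] flags=1001 → (cmp)
[8] flags=1001 GE?T → r3=0xe3
[9] flags=1001 CS?F → skip
[10] flags=1001 HI?F → skip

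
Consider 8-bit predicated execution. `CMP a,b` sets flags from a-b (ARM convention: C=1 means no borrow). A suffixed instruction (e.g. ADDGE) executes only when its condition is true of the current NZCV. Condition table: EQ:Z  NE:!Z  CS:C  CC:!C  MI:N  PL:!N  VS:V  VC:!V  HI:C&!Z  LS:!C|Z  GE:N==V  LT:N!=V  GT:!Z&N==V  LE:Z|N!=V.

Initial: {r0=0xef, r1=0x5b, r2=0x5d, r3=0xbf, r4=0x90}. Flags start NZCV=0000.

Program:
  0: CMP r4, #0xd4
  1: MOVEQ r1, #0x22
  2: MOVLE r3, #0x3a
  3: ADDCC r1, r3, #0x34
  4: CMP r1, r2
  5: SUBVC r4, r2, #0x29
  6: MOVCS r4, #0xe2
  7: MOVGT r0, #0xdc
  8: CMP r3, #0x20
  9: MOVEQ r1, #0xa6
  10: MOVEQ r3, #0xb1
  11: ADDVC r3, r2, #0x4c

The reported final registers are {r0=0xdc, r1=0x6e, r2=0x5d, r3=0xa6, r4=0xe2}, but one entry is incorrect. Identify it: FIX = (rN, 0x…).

FIX = (r3, 0xa9)

[0] flags=1000 → (cmp)
[1] flags=1000 EQ?F → skip
[2] flags=1000 LE?T → r3=0x3a
[3] flags=1000 CC?T → r1=0x6e
[4] flags=0010 → (cmp)
[5] flags=0010 VC?T → r4=0x34
[6] flags=0010 CS?T → r4=0xe2
[7] flags=0010 GT?T → r0=0xdc
[8] flags=0010 → (cmp)
[9] flags=0010 EQ?F → skip
[10] flags=0010 EQ?F → skip
[11] flags=0010 VC?T → r3=0xa9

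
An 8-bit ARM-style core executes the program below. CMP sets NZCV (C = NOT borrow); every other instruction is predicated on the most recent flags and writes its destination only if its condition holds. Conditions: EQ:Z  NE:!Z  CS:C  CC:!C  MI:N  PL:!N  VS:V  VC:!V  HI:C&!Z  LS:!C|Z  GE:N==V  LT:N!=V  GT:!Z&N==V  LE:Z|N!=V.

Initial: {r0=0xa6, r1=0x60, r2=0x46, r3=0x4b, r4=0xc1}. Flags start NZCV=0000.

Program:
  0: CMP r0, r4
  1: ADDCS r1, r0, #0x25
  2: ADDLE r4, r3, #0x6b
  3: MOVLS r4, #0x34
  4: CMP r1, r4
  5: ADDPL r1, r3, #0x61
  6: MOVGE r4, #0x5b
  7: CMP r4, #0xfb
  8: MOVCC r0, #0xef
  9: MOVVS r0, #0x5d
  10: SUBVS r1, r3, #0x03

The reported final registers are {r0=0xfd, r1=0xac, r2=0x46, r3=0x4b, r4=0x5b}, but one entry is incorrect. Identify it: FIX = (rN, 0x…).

[0] flags=1000 → (cmp)
[1] flags=1000 CS?F → skip
[2] flags=1000 LE?T → r4=0xb6
[3] flags=1000 LS?T → r4=0x34
[4] flags=0010 → (cmp)
[5] flags=0010 PL?T → r1=0xac
[6] flags=0010 GE?T → r4=0x5b
[7] flags=0000 → (cmp)
[8] flags=0000 CC?T → r0=0xef
[9] flags=0000 VS?F → skip
[10] flags=0000 VS?F → skip

FIX = (r0, 0xef)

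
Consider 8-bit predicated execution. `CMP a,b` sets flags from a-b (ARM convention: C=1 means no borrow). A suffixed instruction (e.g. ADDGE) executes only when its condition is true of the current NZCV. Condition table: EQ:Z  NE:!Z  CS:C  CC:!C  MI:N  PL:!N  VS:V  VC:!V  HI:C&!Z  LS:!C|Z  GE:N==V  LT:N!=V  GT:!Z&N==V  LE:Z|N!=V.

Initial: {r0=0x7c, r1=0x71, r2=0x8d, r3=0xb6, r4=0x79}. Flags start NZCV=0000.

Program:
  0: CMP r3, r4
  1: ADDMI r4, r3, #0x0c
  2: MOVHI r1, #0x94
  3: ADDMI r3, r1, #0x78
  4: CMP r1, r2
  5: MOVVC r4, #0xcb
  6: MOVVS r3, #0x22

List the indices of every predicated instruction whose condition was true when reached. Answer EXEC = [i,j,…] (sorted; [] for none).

0: ✓ CMP  NZCV=0011
1: · ADDMI
2: ✓ MOVHI  r1←0x94
3: · ADDMI
4: ✓ CMP  NZCV=0010
5: ✓ MOVVC  r4←0xcb
6: · MOVVS

EXEC = [2,5]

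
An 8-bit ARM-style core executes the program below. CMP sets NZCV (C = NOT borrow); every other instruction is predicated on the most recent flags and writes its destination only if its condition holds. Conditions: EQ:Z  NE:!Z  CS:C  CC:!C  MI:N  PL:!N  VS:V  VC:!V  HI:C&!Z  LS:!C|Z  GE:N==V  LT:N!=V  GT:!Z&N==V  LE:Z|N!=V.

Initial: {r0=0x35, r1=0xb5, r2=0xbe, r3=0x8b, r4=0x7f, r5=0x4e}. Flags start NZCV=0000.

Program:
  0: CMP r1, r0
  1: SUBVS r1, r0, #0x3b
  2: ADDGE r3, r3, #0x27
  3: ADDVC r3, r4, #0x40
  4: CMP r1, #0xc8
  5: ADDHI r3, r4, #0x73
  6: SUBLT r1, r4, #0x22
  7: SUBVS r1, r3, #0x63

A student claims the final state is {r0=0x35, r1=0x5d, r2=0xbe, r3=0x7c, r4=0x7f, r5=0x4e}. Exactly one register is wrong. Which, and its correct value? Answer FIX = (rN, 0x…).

FIX = (r3, 0xbf)

0: ✓ CMP  NZCV=1010
1: · SUBVS
2: · ADDGE
3: ✓ ADDVC  r3←0xbf
4: ✓ CMP  NZCV=1000
5: · ADDHI
6: ✓ SUBLT  r1←0x5d
7: · SUBVS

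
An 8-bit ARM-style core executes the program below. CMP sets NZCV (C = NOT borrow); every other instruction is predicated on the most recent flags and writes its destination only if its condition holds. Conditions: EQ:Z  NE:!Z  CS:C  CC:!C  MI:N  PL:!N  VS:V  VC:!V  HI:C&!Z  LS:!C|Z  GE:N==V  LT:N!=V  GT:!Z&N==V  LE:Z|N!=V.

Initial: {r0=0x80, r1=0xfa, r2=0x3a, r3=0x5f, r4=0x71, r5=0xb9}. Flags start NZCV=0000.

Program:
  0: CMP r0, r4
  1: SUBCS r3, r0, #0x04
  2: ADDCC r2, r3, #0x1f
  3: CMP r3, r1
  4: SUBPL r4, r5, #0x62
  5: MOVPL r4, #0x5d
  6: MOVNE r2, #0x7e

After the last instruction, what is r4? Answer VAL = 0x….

VAL = 0x71

0: ✓ CMP  NZCV=0011
1: ✓ SUBCS  r3←0x7c
2: · ADDCC
3: ✓ CMP  NZCV=1001
4: · SUBPL
5: · MOVPL
6: ✓ MOVNE  r2←0x7e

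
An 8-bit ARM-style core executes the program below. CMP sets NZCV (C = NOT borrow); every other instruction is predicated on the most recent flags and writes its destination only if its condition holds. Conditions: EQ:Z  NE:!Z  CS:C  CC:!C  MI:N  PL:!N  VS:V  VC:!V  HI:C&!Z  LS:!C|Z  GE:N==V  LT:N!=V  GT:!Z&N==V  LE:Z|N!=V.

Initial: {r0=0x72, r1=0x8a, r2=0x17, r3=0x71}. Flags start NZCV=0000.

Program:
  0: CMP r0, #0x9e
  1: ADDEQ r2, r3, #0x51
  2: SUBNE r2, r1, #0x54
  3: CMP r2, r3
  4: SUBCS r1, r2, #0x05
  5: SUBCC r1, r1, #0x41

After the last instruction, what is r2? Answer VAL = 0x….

VAL = 0x36

[0] flags=1001 → (cmp)
[1] flags=1001 EQ?F → skip
[2] flags=1001 NE?T → r2=0x36
[3] flags=1000 → (cmp)
[4] flags=1000 CS?F → skip
[5] flags=1000 CC?T → r1=0x49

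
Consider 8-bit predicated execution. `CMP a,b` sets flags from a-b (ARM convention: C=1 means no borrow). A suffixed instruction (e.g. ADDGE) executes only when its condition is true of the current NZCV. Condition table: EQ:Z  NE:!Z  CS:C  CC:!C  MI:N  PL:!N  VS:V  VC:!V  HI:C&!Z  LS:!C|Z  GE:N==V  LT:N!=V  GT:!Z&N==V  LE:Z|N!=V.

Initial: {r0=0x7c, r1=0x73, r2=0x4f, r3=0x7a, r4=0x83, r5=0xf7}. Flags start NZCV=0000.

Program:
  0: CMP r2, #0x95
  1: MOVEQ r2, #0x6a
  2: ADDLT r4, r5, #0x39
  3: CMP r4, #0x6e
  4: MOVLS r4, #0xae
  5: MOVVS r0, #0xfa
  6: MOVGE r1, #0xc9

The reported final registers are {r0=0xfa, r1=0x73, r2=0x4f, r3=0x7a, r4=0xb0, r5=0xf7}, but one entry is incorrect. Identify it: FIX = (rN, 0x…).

[0] flags=1001 → (cmp)
[1] flags=1001 EQ?F → skip
[2] flags=1001 LT?F → skip
[3] flags=0011 → (cmp)
[4] flags=0011 LS?F → skip
[5] flags=0011 VS?T → r0=0xfa
[6] flags=0011 GE?F → skip

FIX = (r4, 0x83)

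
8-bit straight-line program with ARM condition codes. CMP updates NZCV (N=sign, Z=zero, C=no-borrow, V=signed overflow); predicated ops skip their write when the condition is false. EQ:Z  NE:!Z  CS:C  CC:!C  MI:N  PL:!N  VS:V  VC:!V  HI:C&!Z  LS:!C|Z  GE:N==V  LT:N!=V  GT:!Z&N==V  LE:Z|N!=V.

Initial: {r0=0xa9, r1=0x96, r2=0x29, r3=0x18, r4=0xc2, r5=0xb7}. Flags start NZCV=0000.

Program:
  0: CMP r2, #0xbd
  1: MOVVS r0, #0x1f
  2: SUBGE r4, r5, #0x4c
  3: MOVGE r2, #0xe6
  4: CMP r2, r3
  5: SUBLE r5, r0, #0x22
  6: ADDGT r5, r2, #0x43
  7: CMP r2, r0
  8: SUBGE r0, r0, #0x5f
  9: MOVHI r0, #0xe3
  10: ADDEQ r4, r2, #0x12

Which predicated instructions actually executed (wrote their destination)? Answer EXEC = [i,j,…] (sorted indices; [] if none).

EXEC = [2,3,5,8,9]

[0] flags=0000 → (cmp)
[1] flags=0000 VS?F → skip
[2] flags=0000 GE?T → r4=0x6b
[3] flags=0000 GE?T → r2=0xe6
[4] flags=1010 → (cmp)
[5] flags=1010 LE?T → r5=0x87
[6] flags=1010 GT?F → skip
[7] flags=0010 → (cmp)
[8] flags=0010 GE?T → r0=0x4a
[9] flags=0010 HI?T → r0=0xe3
[10] flags=0010 EQ?F → skip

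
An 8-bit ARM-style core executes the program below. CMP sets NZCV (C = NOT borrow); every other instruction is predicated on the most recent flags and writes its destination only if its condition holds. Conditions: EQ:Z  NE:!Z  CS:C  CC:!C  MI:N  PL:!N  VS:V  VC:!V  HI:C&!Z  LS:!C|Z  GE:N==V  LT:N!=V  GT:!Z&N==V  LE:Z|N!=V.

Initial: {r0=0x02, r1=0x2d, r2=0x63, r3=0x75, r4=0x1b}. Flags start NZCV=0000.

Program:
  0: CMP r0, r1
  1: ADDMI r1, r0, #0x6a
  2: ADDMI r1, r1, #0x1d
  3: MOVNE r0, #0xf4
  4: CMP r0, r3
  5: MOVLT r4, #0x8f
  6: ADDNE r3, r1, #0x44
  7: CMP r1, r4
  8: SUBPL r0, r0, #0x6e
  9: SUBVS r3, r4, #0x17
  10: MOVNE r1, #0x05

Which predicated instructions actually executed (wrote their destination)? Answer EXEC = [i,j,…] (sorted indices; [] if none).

EXEC = [1,2,3,5,6,10]

[0] flags=1000 → (cmp)
[1] flags=1000 MI?T → r1=0x6c
[2] flags=1000 MI?T → r1=0x89
[3] flags=1000 NE?T → r0=0xf4
[4] flags=0011 → (cmp)
[5] flags=0011 LT?T → r4=0x8f
[6] flags=0011 NE?T → r3=0xcd
[7] flags=1000 → (cmp)
[8] flags=1000 PL?F → skip
[9] flags=1000 VS?F → skip
[10] flags=1000 NE?T → r1=0x05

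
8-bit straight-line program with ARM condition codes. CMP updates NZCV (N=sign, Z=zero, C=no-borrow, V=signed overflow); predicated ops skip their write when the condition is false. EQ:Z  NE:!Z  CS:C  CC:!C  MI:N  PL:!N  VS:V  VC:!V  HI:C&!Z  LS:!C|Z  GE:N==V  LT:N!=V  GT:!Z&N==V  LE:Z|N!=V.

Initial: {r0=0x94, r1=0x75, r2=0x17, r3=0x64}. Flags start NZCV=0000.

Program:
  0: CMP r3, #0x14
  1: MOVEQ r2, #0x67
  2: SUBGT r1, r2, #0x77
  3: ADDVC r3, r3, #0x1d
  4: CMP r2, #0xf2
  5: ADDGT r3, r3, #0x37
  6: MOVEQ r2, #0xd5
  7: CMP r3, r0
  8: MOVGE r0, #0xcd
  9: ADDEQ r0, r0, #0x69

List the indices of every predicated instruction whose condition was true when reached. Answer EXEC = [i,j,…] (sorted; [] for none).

EXEC = [2,3,5,8]

[0] flags=0010 → (cmp)
[1] flags=0010 EQ?F → skip
[2] flags=0010 GT?T → r1=0xa0
[3] flags=0010 VC?T → r3=0x81
[4] flags=0000 → (cmp)
[5] flags=0000 GT?T → r3=0xb8
[6] flags=0000 EQ?F → skip
[7] flags=0010 → (cmp)
[8] flags=0010 GE?T → r0=0xcd
[9] flags=0010 EQ?F → skip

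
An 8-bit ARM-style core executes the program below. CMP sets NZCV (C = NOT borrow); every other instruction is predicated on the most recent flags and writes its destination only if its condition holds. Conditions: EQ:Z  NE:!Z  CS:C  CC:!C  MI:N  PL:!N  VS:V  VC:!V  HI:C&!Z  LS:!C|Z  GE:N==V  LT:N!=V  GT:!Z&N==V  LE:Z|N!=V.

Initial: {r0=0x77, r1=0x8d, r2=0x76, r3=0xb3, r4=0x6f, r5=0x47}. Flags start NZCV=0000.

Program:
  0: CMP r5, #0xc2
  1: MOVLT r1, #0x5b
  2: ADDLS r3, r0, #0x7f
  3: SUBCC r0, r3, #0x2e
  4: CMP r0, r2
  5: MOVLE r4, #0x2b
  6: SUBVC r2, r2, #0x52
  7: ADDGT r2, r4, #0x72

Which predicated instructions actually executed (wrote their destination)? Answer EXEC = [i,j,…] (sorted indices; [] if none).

[0] flags=1001 → (cmp)
[1] flags=1001 LT?F → skip
[2] flags=1001 LS?T → r3=0xf6
[3] flags=1001 CC?T → r0=0xc8
[4] flags=0011 → (cmp)
[5] flags=0011 LE?T → r4=0x2b
[6] flags=0011 VC?F → skip
[7] flags=0011 GT?F → skip

EXEC = [2,3,5]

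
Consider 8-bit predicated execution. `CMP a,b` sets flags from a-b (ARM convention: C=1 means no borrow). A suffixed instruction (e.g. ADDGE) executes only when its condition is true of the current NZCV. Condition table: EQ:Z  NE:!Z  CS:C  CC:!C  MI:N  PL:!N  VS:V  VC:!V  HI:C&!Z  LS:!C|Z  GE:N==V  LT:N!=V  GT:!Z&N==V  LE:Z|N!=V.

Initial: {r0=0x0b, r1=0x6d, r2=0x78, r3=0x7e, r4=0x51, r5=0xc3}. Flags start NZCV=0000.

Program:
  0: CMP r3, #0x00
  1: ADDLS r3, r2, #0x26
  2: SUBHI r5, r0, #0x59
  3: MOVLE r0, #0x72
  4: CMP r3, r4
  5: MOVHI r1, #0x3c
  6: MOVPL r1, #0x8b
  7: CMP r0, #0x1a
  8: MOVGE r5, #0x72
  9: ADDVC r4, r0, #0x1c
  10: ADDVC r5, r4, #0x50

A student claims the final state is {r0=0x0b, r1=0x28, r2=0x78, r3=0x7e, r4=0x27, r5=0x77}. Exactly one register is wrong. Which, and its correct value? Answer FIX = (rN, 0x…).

FIX = (r1, 0x8b)

0: ✓ CMP  NZCV=0010
1: · ADDLS
2: ✓ SUBHI  r5←0xb2
3: · MOVLE
4: ✓ CMP  NZCV=0010
5: ✓ MOVHI  r1←0x3c
6: ✓ MOVPL  r1←0x8b
7: ✓ CMP  NZCV=1000
8: · MOVGE
9: ✓ ADDVC  r4←0x27
10: ✓ ADDVC  r5←0x77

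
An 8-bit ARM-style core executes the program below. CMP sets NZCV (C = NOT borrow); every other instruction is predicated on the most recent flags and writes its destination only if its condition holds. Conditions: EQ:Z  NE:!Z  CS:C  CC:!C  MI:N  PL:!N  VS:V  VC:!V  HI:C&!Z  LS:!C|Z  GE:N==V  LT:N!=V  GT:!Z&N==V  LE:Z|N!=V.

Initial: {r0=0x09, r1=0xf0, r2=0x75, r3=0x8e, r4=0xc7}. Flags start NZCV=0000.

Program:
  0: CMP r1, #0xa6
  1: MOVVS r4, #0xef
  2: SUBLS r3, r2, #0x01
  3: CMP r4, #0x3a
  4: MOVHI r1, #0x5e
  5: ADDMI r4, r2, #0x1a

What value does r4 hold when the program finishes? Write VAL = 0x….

VAL = 0x8f

[0] flags=0010 → (cmp)
[1] flags=0010 VS?F → skip
[2] flags=0010 LS?F → skip
[3] flags=1010 → (cmp)
[4] flags=1010 HI?T → r1=0x5e
[5] flags=1010 MI?T → r4=0x8f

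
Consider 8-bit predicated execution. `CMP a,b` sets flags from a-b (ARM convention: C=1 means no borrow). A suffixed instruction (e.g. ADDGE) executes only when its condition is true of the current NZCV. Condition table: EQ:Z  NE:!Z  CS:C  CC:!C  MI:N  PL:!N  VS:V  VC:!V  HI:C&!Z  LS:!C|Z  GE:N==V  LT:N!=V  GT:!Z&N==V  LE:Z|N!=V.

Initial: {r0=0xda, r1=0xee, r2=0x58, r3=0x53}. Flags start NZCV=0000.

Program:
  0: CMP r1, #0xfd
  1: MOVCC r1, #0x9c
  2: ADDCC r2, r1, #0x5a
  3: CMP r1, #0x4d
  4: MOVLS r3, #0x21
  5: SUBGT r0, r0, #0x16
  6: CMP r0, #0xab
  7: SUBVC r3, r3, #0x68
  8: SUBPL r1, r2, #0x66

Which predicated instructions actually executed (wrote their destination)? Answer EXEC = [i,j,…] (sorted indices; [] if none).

EXEC = [1,2,7,8]

0: ✓ CMP  NZCV=1000
1: ✓ MOVCC  r1←0x9c
2: ✓ ADDCC  r2←0xf6
3: ✓ CMP  NZCV=0011
4: · MOVLS
5: · SUBGT
6: ✓ CMP  NZCV=0010
7: ✓ SUBVC  r3←0xeb
8: ✓ SUBPL  r1←0x90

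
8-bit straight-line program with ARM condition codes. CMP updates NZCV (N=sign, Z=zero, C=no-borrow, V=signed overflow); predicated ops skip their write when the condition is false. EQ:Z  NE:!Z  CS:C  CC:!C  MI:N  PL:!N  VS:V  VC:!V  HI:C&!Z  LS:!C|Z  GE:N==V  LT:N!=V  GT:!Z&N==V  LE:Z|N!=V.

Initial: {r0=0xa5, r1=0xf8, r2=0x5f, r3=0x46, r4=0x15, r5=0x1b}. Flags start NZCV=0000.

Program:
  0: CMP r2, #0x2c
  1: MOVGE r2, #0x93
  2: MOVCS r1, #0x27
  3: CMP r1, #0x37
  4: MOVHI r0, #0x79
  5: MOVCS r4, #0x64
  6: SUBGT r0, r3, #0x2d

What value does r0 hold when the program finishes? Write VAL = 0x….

VAL = 0xa5

[0] flags=0010 → (cmp)
[1] flags=0010 GE?T → r2=0x93
[2] flags=0010 CS?T → r1=0x27
[3] flags=1000 → (cmp)
[4] flags=1000 HI?F → skip
[5] flags=1000 CS?F → skip
[6] flags=1000 GT?F → skip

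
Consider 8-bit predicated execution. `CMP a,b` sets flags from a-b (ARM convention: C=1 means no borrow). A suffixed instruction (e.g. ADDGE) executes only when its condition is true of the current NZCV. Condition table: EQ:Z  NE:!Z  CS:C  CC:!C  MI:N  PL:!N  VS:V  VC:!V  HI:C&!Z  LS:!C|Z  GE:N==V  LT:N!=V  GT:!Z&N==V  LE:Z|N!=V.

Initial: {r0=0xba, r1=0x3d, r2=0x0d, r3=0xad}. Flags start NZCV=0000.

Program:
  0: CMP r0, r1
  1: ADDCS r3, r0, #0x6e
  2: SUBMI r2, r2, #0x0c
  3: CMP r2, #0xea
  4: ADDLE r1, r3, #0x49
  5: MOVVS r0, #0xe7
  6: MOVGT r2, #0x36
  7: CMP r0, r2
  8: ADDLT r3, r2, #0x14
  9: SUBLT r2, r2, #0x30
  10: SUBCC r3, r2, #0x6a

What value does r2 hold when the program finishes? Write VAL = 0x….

0: ✓ CMP  NZCV=0011
1: ✓ ADDCS  r3←0x28
2: · SUBMI
3: ✓ CMP  NZCV=0000
4: · ADDLE
5: · MOVVS
6: ✓ MOVGT  r2←0x36
7: ✓ CMP  NZCV=1010
8: ✓ ADDLT  r3←0x4a
9: ✓ SUBLT  r2←0x06
10: · SUBCC

VAL = 0x06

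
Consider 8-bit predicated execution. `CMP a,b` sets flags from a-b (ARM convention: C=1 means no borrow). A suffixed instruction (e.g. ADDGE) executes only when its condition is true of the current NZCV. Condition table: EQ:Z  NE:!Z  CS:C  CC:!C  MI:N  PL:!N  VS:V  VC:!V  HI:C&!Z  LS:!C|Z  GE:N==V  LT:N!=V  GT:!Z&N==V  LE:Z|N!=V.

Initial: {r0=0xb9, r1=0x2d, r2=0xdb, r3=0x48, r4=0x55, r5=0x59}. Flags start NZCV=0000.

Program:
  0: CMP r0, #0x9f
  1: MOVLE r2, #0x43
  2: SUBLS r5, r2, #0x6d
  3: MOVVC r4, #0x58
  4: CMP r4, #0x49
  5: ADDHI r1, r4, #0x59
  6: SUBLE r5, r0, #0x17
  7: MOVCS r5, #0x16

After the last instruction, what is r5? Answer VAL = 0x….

0: ✓ CMP  NZCV=0010
1: · MOVLE
2: · SUBLS
3: ✓ MOVVC  r4←0x58
4: ✓ CMP  NZCV=0010
5: ✓ ADDHI  r1←0xb1
6: · SUBLE
7: ✓ MOVCS  r5←0x16

VAL = 0x16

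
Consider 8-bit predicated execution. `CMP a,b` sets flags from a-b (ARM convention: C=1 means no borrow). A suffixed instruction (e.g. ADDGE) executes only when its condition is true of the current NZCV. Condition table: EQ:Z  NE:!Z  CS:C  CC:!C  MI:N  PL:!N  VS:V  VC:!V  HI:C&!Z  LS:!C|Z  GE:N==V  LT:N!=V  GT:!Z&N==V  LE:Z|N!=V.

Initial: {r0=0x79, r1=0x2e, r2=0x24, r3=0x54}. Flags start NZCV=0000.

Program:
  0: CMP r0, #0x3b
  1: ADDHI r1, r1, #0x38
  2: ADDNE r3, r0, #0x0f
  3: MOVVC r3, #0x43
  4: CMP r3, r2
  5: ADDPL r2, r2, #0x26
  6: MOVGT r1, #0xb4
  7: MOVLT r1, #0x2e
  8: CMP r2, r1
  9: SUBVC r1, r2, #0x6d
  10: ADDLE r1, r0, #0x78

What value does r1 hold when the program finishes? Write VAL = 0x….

VAL = 0xb4

[0] flags=0010 → (cmp)
[1] flags=0010 HI?T → r1=0x66
[2] flags=0010 NE?T → r3=0x88
[3] flags=0010 VC?T → r3=0x43
[4] flags=0010 → (cmp)
[5] flags=0010 PL?T → r2=0x4a
[6] flags=0010 GT?T → r1=0xb4
[7] flags=0010 LT?F → skip
[8] flags=1001 → (cmp)
[9] flags=1001 VC?F → skip
[10] flags=1001 LE?F → skip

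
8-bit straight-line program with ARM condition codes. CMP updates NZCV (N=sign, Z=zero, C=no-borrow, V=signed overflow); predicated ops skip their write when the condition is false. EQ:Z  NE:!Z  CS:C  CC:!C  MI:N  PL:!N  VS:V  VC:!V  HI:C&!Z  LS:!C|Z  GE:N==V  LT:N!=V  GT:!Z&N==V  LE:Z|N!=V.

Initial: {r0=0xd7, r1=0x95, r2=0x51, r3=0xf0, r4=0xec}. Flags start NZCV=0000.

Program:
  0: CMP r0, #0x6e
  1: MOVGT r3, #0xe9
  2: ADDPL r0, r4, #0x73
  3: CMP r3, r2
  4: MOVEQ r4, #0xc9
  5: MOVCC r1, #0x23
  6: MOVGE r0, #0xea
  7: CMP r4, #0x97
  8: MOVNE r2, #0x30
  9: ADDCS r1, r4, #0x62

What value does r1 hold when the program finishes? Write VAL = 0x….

[0] flags=0011 → (cmp)
[1] flags=0011 GT?F → skip
[2] flags=0011 PL?T → r0=0x5f
[3] flags=1010 → (cmp)
[4] flags=1010 EQ?F → skip
[5] flags=1010 CC?F → skip
[6] flags=1010 GE?F → skip
[7] flags=0010 → (cmp)
[8] flags=0010 NE?T → r2=0x30
[9] flags=0010 CS?T → r1=0x4e

VAL = 0x4e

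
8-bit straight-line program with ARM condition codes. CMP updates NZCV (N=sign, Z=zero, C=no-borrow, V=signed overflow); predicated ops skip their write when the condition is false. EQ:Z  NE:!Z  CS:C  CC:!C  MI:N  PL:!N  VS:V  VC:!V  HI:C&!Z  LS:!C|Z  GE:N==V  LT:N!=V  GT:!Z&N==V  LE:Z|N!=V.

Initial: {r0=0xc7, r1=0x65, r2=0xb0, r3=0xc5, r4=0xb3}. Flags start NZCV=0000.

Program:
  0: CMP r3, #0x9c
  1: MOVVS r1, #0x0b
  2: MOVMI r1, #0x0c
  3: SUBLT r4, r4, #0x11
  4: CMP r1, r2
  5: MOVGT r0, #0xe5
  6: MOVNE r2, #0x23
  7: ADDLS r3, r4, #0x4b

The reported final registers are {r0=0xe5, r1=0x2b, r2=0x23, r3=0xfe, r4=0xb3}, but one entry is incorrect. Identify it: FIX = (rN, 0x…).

0: ✓ CMP  NZCV=0010
1: · MOVVS
2: · MOVMI
3: · SUBLT
4: ✓ CMP  NZCV=1001
5: ✓ MOVGT  r0←0xe5
6: ✓ MOVNE  r2←0x23
7: ✓ ADDLS  r3←0xfe

FIX = (r1, 0x65)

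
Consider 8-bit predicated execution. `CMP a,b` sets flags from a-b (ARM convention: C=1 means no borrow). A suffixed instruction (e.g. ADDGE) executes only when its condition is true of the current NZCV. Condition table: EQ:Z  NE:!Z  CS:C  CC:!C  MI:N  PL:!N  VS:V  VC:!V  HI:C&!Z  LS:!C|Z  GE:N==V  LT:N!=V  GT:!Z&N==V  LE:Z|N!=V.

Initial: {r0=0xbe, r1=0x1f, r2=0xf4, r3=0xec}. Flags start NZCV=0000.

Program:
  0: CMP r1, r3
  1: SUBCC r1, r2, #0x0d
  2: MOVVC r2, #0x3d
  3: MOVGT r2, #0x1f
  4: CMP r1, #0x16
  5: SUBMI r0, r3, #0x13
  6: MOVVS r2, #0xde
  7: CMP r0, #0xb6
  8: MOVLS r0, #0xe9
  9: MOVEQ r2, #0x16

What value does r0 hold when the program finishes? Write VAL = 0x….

[0] flags=0000 → (cmp)
[1] flags=0000 CC?T → r1=0xe7
[2] flags=0000 VC?T → r2=0x3d
[3] flags=0000 GT?T → r2=0x1f
[4] flags=1010 → (cmp)
[5] flags=1010 MI?T → r0=0xd9
[6] flags=1010 VS?F → skip
[7] flags=0010 → (cmp)
[8] flags=0010 LS?F → skip
[9] flags=0010 EQ?F → skip

VAL = 0xd9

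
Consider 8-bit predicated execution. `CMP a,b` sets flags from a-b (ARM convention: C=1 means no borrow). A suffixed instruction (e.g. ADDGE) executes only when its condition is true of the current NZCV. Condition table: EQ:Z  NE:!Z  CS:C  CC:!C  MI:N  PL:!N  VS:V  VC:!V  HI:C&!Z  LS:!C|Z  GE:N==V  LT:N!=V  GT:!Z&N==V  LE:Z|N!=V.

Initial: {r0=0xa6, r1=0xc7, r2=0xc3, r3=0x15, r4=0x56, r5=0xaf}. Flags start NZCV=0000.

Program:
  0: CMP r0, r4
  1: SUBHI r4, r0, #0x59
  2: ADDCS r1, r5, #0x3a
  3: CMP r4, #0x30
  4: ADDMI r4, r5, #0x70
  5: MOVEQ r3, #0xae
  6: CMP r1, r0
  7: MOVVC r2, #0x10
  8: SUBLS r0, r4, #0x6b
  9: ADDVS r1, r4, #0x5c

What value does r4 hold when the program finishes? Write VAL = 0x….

VAL = 0x4d

0: ✓ CMP  NZCV=0011
1: ✓ SUBHI  r4←0x4d
2: ✓ ADDCS  r1←0xe9
3: ✓ CMP  NZCV=0010
4: · ADDMI
5: · MOVEQ
6: ✓ CMP  NZCV=0010
7: ✓ MOVVC  r2←0x10
8: · SUBLS
9: · ADDVS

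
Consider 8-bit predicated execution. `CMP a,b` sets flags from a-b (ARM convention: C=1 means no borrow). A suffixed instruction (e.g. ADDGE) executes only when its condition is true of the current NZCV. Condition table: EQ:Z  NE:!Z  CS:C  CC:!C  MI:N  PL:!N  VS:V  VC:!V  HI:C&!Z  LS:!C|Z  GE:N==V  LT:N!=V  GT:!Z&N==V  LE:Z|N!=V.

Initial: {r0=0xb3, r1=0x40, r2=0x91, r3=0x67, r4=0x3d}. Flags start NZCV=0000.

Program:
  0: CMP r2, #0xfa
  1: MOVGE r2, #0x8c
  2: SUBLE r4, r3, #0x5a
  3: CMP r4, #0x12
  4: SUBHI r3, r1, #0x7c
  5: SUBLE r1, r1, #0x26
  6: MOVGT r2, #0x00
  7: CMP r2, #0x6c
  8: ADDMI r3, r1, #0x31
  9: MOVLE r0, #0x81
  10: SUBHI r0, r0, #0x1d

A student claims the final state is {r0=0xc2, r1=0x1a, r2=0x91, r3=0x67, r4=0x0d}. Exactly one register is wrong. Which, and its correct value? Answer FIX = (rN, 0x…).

0: ✓ CMP  NZCV=1000
1: · MOVGE
2: ✓ SUBLE  r4←0x0d
3: ✓ CMP  NZCV=1000
4: · SUBHI
5: ✓ SUBLE  r1←0x1a
6: · MOVGT
7: ✓ CMP  NZCV=0011
8: · ADDMI
9: ✓ MOVLE  r0←0x81
10: ✓ SUBHI  r0←0x64

FIX = (r0, 0x64)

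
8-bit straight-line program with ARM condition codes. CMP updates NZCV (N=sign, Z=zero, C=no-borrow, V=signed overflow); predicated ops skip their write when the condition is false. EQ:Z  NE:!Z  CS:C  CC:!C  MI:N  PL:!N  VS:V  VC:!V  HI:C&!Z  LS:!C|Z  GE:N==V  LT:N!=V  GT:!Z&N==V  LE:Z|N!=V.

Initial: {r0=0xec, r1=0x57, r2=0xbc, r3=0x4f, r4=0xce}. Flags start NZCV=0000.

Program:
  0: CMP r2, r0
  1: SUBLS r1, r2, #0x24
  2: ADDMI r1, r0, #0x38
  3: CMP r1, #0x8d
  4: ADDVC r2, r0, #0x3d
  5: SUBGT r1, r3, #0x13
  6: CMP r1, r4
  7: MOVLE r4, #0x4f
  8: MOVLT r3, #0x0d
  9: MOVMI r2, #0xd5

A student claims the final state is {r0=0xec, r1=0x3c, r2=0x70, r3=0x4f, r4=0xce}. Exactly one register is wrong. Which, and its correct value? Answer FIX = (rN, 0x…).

[0] flags=1000 → (cmp)
[1] flags=1000 LS?T → r1=0x98
[2] flags=1000 MI?T → r1=0x24
[3] flags=1001 → (cmp)
[4] flags=1001 VC?F → skip
[5] flags=1001 GT?T → r1=0x3c
[6] flags=0000 → (cmp)
[7] flags=0000 LE?F → skip
[8] flags=0000 LT?F → skip
[9] flags=0000 MI?F → skip

FIX = (r2, 0xbc)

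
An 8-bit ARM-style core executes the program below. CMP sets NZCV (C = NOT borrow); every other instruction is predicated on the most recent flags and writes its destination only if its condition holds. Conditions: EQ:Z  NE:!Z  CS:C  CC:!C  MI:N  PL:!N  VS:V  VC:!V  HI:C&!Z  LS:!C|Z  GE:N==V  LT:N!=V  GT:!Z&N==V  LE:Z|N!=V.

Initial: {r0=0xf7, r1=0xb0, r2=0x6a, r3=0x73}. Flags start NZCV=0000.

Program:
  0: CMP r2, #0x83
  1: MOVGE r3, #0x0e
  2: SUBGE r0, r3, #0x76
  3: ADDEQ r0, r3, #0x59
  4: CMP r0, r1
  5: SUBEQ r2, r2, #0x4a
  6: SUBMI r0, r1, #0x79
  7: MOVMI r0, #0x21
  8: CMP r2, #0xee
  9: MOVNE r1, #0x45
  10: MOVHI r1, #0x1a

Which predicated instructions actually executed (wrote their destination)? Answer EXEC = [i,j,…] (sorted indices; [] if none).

EXEC = [1,2,6,7,9]

0: ✓ CMP  NZCV=1001
1: ✓ MOVGE  r3←0x0e
2: ✓ SUBGE  r0←0x98
3: · ADDEQ
4: ✓ CMP  NZCV=1000
5: · SUBEQ
6: ✓ SUBMI  r0←0x37
7: ✓ MOVMI  r0←0x21
8: ✓ CMP  NZCV=0000
9: ✓ MOVNE  r1←0x45
10: · MOVHI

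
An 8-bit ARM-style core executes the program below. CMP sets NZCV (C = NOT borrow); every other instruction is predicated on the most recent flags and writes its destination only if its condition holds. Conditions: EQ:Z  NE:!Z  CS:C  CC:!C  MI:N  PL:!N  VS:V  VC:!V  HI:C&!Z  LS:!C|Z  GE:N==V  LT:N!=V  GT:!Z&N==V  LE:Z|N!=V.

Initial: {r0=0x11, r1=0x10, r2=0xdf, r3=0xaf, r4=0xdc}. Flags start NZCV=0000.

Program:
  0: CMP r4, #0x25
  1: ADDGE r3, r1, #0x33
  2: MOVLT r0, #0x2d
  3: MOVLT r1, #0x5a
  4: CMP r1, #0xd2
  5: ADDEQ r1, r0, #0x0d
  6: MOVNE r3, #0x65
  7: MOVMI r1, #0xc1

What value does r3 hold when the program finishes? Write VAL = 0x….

0: ✓ CMP  NZCV=1010
1: · ADDGE
2: ✓ MOVLT  r0←0x2d
3: ✓ MOVLT  r1←0x5a
4: ✓ CMP  NZCV=1001
5: · ADDEQ
6: ✓ MOVNE  r3←0x65
7: ✓ MOVMI  r1←0xc1

VAL = 0x65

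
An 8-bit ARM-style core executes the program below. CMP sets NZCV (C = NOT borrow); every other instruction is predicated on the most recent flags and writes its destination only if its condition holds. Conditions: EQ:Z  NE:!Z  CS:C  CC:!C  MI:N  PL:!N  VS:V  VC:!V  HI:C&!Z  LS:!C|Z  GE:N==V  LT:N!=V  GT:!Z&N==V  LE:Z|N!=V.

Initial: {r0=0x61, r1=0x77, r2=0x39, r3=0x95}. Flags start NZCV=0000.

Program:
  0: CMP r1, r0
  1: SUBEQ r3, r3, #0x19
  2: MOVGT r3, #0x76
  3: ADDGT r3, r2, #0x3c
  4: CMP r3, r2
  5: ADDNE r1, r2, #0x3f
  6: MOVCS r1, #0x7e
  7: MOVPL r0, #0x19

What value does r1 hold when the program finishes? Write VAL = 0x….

VAL = 0x7e

0: ✓ CMP  NZCV=0010
1: · SUBEQ
2: ✓ MOVGT  r3←0x76
3: ✓ ADDGT  r3←0x75
4: ✓ CMP  NZCV=0010
5: ✓ ADDNE  r1←0x78
6: ✓ MOVCS  r1←0x7e
7: ✓ MOVPL  r0←0x19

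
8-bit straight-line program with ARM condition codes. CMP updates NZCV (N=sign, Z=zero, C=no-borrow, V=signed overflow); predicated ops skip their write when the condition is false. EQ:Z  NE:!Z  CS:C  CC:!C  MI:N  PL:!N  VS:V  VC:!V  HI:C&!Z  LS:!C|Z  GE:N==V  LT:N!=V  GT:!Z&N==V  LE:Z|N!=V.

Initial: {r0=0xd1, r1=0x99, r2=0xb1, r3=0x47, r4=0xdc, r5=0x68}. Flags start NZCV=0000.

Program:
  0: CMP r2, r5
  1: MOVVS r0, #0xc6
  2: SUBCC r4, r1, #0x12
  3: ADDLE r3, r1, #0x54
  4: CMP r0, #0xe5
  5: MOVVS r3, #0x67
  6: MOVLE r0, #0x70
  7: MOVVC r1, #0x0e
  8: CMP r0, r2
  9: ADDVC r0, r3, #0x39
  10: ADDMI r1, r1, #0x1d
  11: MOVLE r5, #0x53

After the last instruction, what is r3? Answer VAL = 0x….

0: ✓ CMP  NZCV=0011
1: ✓ MOVVS  r0←0xc6
2: · SUBCC
3: ✓ ADDLE  r3←0xed
4: ✓ CMP  NZCV=1000
5: · MOVVS
6: ✓ MOVLE  r0←0x70
7: ✓ MOVVC  r1←0x0e
8: ✓ CMP  NZCV=1001
9: · ADDVC
10: ✓ ADDMI  r1←0x2b
11: · MOVLE

VAL = 0xed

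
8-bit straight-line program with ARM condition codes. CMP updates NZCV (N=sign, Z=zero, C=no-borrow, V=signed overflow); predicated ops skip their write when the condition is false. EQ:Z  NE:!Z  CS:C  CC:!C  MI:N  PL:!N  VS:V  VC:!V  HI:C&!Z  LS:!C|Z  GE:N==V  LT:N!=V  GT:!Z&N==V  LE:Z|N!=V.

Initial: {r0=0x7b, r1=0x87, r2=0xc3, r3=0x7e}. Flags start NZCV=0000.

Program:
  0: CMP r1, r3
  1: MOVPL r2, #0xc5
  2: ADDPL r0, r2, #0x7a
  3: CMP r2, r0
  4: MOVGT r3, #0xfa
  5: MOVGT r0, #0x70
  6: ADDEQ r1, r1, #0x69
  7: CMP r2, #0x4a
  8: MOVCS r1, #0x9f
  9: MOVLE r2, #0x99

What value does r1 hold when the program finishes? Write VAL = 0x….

VAL = 0x9f

[0] flags=0011 → (cmp)
[1] flags=0011 PL?T → r2=0xc5
[2] flags=0011 PL?T → r0=0x3f
[3] flags=1010 → (cmp)
[4] flags=1010 GT?F → skip
[5] flags=1010 GT?F → skip
[6] flags=1010 EQ?F → skip
[7] flags=0011 → (cmp)
[8] flags=0011 CS?T → r1=0x9f
[9] flags=0011 LE?T → r2=0x99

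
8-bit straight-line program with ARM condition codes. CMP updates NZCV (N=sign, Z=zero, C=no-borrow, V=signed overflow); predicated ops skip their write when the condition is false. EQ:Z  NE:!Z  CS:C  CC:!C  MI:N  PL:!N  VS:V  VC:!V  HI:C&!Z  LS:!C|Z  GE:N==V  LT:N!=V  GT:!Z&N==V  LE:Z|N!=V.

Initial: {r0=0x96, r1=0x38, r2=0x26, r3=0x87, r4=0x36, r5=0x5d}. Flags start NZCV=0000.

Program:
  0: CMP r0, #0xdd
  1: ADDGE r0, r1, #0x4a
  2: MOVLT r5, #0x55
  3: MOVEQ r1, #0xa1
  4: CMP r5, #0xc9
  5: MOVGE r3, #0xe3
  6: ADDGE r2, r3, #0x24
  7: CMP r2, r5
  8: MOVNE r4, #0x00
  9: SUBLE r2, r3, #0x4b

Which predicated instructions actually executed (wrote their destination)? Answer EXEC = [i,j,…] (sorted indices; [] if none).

0: ✓ CMP  NZCV=1000
1: · ADDGE
2: ✓ MOVLT  r5←0x55
3: · MOVEQ
4: ✓ CMP  NZCV=1001
5: ✓ MOVGE  r3←0xe3
6: ✓ ADDGE  r2←0x07
7: ✓ CMP  NZCV=1000
8: ✓ MOVNE  r4←0x00
9: ✓ SUBLE  r2←0x98

EXEC = [2,5,6,8,9]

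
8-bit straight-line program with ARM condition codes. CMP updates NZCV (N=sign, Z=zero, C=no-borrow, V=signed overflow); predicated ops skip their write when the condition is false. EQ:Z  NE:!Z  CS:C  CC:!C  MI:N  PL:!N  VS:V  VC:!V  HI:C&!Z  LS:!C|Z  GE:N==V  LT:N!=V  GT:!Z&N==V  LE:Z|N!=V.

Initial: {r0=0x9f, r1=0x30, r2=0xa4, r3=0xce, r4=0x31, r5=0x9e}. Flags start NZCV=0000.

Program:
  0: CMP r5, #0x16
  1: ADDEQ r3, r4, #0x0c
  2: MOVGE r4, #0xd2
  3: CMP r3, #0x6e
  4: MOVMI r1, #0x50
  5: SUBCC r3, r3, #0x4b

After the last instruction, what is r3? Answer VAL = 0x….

VAL = 0xce

0: ✓ CMP  NZCV=1010
1: · ADDEQ
2: · MOVGE
3: ✓ CMP  NZCV=0011
4: · MOVMI
5: · SUBCC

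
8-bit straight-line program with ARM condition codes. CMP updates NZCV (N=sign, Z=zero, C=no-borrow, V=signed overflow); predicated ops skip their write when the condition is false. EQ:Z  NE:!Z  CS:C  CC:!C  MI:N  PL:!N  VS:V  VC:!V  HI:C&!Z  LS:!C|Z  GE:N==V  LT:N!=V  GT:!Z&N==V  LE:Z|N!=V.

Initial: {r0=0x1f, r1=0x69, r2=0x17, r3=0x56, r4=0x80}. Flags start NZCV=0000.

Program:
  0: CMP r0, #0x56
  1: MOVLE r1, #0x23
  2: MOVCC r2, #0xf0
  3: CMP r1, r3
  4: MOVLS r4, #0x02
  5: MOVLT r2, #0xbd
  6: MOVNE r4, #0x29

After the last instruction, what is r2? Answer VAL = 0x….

[0] flags=1000 → (cmp)
[1] flags=1000 LE?T → r1=0x23
[2] flags=1000 CC?T → r2=0xf0
[3] flags=1000 → (cmp)
[4] flags=1000 LS?T → r4=0x02
[5] flags=1000 LT?T → r2=0xbd
[6] flags=1000 NE?T → r4=0x29

VAL = 0xbd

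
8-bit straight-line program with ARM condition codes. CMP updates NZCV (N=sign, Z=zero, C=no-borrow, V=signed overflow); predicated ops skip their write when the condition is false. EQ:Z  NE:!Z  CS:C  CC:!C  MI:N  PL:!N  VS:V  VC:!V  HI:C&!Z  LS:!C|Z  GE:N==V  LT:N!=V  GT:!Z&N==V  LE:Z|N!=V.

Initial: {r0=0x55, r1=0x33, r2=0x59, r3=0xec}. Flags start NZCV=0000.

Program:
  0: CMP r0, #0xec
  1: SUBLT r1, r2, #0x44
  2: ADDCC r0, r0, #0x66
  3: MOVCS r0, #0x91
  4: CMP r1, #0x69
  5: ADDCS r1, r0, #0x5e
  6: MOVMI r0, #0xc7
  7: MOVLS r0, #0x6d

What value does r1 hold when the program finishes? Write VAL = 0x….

VAL = 0x33

0: ✓ CMP  NZCV=0000
1: · SUBLT
2: ✓ ADDCC  r0←0xbb
3: · MOVCS
4: ✓ CMP  NZCV=1000
5: · ADDCS
6: ✓ MOVMI  r0←0xc7
7: ✓ MOVLS  r0←0x6d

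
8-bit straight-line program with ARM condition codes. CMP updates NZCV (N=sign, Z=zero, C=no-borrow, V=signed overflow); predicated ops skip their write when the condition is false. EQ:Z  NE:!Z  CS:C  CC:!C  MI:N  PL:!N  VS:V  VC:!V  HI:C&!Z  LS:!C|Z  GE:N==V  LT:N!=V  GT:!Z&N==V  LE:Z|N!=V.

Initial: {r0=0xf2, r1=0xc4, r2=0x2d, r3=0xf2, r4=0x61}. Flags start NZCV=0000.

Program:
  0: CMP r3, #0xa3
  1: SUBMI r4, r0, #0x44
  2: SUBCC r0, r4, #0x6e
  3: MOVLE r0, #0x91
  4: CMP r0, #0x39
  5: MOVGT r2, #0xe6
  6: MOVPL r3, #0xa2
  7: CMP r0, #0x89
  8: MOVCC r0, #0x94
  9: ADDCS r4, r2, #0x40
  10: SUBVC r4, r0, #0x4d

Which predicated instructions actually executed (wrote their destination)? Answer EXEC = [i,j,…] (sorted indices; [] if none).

0: ✓ CMP  NZCV=0010
1: · SUBMI
2: · SUBCC
3: · MOVLE
4: ✓ CMP  NZCV=1010
5: · MOVGT
6: · MOVPL
7: ✓ CMP  NZCV=0010
8: · MOVCC
9: ✓ ADDCS  r4←0x6d
10: ✓ SUBVC  r4←0xa5

EXEC = [9,10]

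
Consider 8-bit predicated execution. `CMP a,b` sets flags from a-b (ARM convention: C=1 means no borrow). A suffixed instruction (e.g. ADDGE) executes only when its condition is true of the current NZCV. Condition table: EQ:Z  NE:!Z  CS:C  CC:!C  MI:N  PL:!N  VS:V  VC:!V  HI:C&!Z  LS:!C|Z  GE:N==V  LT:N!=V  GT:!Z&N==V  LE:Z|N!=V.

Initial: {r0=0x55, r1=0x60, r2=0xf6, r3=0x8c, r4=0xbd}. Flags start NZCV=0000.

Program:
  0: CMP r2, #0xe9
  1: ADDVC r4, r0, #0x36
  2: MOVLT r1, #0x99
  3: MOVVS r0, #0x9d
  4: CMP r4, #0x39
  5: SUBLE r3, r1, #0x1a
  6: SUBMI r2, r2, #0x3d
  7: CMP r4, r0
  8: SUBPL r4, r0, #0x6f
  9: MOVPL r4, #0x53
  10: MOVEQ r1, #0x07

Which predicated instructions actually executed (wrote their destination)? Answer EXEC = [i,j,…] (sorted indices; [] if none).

EXEC = [1,5,8,9]

[0] flags=0010 → (cmp)
[1] flags=0010 VC?T → r4=0x8b
[2] flags=0010 LT?F → skip
[3] flags=0010 VS?F → skip
[4] flags=0011 → (cmp)
[5] flags=0011 LE?T → r3=0x46
[6] flags=0011 MI?F → skip
[7] flags=0011 → (cmp)
[8] flags=0011 PL?T → r4=0xe6
[9] flags=0011 PL?T → r4=0x53
[10] flags=0011 EQ?F → skip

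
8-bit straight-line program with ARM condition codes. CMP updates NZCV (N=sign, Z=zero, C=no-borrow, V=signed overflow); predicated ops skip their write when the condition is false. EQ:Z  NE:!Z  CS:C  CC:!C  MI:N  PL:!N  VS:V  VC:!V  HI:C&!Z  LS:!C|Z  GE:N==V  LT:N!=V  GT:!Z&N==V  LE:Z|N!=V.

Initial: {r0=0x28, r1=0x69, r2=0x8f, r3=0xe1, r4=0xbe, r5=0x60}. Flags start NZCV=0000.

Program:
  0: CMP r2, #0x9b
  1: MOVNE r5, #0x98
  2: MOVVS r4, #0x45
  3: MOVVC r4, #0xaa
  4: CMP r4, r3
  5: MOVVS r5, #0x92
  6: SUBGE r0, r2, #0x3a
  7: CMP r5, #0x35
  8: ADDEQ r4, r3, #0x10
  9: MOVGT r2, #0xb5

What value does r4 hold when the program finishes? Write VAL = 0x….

0: ✓ CMP  NZCV=1000
1: ✓ MOVNE  r5←0x98
2: · MOVVS
3: ✓ MOVVC  r4←0xaa
4: ✓ CMP  NZCV=1000
5: · MOVVS
6: · SUBGE
7: ✓ CMP  NZCV=0011
8: · ADDEQ
9: · MOVGT

VAL = 0xaa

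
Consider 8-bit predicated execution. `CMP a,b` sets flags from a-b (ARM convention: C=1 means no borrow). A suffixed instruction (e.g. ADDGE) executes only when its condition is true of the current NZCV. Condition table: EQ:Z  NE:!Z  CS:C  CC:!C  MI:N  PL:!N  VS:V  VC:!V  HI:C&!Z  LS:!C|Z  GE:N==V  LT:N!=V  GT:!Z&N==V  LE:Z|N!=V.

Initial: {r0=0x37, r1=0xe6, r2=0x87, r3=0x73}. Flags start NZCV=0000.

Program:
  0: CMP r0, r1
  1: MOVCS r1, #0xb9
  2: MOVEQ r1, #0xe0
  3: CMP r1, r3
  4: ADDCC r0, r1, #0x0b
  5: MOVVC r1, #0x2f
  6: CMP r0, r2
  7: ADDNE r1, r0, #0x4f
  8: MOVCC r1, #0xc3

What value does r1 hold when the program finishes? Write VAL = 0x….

VAL = 0xc3

[0] flags=0000 → (cmp)
[1] flags=0000 CS?F → skip
[2] flags=0000 EQ?F → skip
[3] flags=0011 → (cmp)
[4] flags=0011 CC?F → skip
[5] flags=0011 VC?F → skip
[6] flags=1001 → (cmp)
[7] flags=1001 NE?T → r1=0x86
[8] flags=1001 CC?T → r1=0xc3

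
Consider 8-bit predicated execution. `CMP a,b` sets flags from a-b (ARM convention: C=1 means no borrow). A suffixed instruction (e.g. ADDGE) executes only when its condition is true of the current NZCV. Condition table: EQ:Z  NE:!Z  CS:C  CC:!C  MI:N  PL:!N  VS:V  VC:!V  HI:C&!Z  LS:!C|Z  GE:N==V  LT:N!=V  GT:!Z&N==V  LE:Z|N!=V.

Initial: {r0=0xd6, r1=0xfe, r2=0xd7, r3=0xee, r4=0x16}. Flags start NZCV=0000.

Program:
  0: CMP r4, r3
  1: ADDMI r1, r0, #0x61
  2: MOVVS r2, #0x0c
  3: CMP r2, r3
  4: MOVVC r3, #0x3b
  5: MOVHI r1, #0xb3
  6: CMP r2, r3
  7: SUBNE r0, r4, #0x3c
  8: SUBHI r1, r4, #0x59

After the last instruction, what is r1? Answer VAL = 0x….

[0] flags=0000 → (cmp)
[1] flags=0000 MI?F → skip
[2] flags=0000 VS?F → skip
[3] flags=1000 → (cmp)
[4] flags=1000 VC?T → r3=0x3b
[5] flags=1000 HI?F → skip
[6] flags=1010 → (cmp)
[7] flags=1010 NE?T → r0=0xda
[8] flags=1010 HI?T → r1=0xbd

VAL = 0xbd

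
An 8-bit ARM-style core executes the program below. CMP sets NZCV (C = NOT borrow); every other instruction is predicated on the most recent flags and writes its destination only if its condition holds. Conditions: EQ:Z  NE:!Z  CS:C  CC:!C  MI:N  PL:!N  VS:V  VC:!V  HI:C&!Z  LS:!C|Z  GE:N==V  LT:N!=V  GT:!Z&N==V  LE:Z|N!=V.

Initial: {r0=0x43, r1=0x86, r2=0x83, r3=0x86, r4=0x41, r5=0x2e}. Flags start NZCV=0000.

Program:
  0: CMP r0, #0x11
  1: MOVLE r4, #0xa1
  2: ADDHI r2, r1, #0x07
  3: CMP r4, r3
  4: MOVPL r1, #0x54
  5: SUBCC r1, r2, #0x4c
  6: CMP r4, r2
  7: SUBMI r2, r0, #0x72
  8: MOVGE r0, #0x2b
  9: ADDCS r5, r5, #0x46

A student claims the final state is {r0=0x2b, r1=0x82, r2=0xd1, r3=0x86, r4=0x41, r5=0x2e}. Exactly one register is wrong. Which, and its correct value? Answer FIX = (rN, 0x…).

FIX = (r1, 0x41)

[0] flags=0010 → (cmp)
[1] flags=0010 LE?F → skip
[2] flags=0010 HI?T → r2=0x8d
[3] flags=1001 → (cmp)
[4] flags=1001 PL?F → skip
[5] flags=1001 CC?T → r1=0x41
[6] flags=1001 → (cmp)
[7] flags=1001 MI?T → r2=0xd1
[8] flags=1001 GE?T → r0=0x2b
[9] flags=1001 CS?F → skip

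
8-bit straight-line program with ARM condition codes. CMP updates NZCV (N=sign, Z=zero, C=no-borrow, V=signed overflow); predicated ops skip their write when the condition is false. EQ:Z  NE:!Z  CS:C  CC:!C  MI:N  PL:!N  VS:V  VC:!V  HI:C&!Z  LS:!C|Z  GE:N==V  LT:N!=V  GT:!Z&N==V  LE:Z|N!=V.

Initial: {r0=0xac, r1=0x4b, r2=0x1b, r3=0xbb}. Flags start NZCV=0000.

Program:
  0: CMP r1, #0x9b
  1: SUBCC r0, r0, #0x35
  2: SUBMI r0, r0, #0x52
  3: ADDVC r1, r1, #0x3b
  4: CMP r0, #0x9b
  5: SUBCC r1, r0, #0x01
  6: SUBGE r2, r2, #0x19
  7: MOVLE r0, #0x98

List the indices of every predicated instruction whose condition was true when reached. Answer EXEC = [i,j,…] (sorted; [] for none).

EXEC = [1,2,5,6]

[0] flags=1001 → (cmp)
[1] flags=1001 CC?T → r0=0x77
[2] flags=1001 MI?T → r0=0x25
[3] flags=1001 VC?F → skip
[4] flags=1001 → (cmp)
[5] flags=1001 CC?T → r1=0x24
[6] flags=1001 GE?T → r2=0x02
[7] flags=1001 LE?F → skip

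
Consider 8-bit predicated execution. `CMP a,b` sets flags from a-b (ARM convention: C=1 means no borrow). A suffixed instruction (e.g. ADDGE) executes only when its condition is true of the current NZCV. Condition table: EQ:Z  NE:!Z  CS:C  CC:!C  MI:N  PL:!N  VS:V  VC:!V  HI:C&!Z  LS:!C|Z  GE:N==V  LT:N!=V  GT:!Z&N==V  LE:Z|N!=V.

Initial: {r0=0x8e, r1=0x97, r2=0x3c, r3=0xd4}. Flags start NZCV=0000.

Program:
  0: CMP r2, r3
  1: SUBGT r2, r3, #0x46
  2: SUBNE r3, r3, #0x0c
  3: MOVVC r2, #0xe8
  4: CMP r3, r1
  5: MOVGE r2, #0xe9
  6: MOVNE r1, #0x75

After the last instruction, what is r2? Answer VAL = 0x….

[0] flags=0000 → (cmp)
[1] flags=0000 GT?T → r2=0x8e
[2] flags=0000 NE?T → r3=0xc8
[3] flags=0000 VC?T → r2=0xe8
[4] flags=0010 → (cmp)
[5] flags=0010 GE?T → r2=0xe9
[6] flags=0010 NE?T → r1=0x75

VAL = 0xe9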